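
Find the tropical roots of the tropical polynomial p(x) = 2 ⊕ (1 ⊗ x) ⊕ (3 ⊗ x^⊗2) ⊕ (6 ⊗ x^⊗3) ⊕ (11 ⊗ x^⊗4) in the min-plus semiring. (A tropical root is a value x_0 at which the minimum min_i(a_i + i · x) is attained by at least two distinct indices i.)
Roots: {-5, -3, -2, 1}

Each tropical root is a break point of the lower envelope of the lines y = a_i + i · x (there are 5 lines, with slopes 0, 1, ..., 4). Only the lines that attain the minimum somewhere contribute to roots; other lines are dominated. Here the surviving (envelope) indices are i = 4, i = 3, i = 2, i = 1, i = 0.
Intersections between consecutive envelope lines give the roots: for adjacent envelope indices i < j the intersection is x = (a_i − a_j) / (j − i). Reading off the sorted break points: {-5, -3, -2, 1}.
Verification: at each break x_0, at least two indices attain the minimum of min_i(a_i + i · x_0).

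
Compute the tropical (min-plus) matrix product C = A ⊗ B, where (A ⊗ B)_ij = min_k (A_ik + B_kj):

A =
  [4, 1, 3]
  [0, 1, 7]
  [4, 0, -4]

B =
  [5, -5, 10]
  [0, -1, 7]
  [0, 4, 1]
A ⊗ B =
  [1, -1, 4]
  [1, -5, 8]
  [-4, -1, -3]

Apply the min-plus product entry-by-entry:
  C[0][0] = min over k of (A[0][0] + B[0][0] = 4 + 5 = 9, A[0][1] + B[1][0] = 1 + 0 = 1, A[0][2] + B[2][0] = 3 + 0 = 3) = 1 (attained at k = 1)
  C[0][1] = min over k of (A[0][0] + B[0][1] = 4 + -5 = -1, A[0][1] + B[1][1] = 1 + -1 = 0, A[0][2] + B[2][1] = 3 + 4 = 7) = -1 (attained at k = 0)
  C[0][2] = min over k of (A[0][0] + B[0][2] = 4 + 10 = 14, A[0][1] + B[1][2] = 1 + 7 = 8, A[0][2] + B[2][2] = 3 + 1 = 4) = 4 (attained at k = 2)
  C[1][0] = min over k of (A[1][0] + B[0][0] = 0 + 5 = 5, A[1][1] + B[1][0] = 1 + 0 = 1, A[1][2] + B[2][0] = 7 + 0 = 7) = 1 (attained at k = 1)
  C[1][1] = min over k of (A[1][0] + B[0][1] = 0 + -5 = -5, A[1][1] + B[1][1] = 1 + -1 = 0, A[1][2] + B[2][1] = 7 + 4 = 11) = -5 (attained at k = 0)
  C[1][2] = min over k of (A[1][0] + B[0][2] = 0 + 10 = 10, A[1][1] + B[1][2] = 1 + 7 = 8, A[1][2] + B[2][2] = 7 + 1 = 8) = 8 (attained at k = 1)
  C[2][0] = min over k of (A[2][0] + B[0][0] = 4 + 5 = 9, A[2][1] + B[1][0] = 0 + 0 = 0, A[2][2] + B[2][0] = -4 + 0 = -4) = -4 (attained at k = 2)
  C[2][1] = min over k of (A[2][0] + B[0][1] = 4 + -5 = -1, A[2][1] + B[1][1] = 0 + -1 = -1, A[2][2] + B[2][1] = -4 + 4 = 0) = -1 (attained at k = 0)
  C[2][2] = min over k of (A[2][0] + B[0][2] = 4 + 10 = 14, A[2][1] + B[1][2] = 0 + 7 = 7, A[2][2] + B[2][2] = -4 + 1 = -3) = -3 (attained at k = 2)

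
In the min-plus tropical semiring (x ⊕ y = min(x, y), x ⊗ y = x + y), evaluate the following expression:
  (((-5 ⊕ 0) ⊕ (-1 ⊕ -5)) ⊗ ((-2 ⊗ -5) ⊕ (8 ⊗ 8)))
(((-5 ⊕ 0) ⊕ (-1 ⊕ -5)) ⊗ ((-2 ⊗ -5) ⊕ (8 ⊗ 8))) = -12

Expand innermost to outermost. Recall ⊕ takes the minimum of its arguments and ⊗ takes their sum. Working out the expression (((-5 ⊕ 0) ⊕ (-1 ⊕ -5)) ⊗ ((-2 ⊗ -5) ⊕ (8 ⊗ 8))) gives -12.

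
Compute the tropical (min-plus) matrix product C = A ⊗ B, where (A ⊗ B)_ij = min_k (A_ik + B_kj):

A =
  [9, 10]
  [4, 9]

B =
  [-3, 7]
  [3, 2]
A ⊗ B =
  [6, 12]
  [1, 11]

Apply the min-plus product entry-by-entry:
  C[0][0] = min over k of (A[0][0] + B[0][0] = 9 + -3 = 6, A[0][1] + B[1][0] = 10 + 3 = 13) = 6 (attained at k = 0)
  C[0][1] = min over k of (A[0][0] + B[0][1] = 9 + 7 = 16, A[0][1] + B[1][1] = 10 + 2 = 12) = 12 (attained at k = 1)
  C[1][0] = min over k of (A[1][0] + B[0][0] = 4 + -3 = 1, A[1][1] + B[1][0] = 9 + 3 = 12) = 1 (attained at k = 0)
  C[1][1] = min over k of (A[1][0] + B[0][1] = 4 + 7 = 11, A[1][1] + B[1][1] = 9 + 2 = 11) = 11 (attained at k = 0)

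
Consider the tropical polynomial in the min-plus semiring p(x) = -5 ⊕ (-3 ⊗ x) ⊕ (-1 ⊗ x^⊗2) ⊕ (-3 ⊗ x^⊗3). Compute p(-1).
p(-1) = -6

A tropical monomial a ⊗ x^⊗i evaluates to a + i · x. Evaluating each term at x = -1:
  Term 0 contributes -5 + 0 · -1 = -5
  Term 1 contributes -3 + 1 · -1 = -4
  Term 2 contributes -1 + 2 · -1 = -3
  Term 3 contributes -3 + 3 · -1 = -6
p(-1) = ⊕ of these = min[-5, -4, -3, -6] = -6.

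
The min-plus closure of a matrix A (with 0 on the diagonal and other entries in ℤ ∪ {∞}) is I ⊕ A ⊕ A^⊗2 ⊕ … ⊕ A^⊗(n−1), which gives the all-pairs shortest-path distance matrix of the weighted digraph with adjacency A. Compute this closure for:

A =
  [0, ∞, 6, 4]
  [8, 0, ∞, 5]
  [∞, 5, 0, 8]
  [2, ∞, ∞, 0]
Closure =
  [0, 11, 6, 4]
  [7, 0, 13, 5]
  [10, 5, 0, 8]
  [2, 13, 8, 0]

This is the Floyd-Warshall all-pairs shortest-path computation. For each intermediate vertex k = 0, 1, …, 3, update dist[i][j] ← min(dist[i][j], dist[i][k] + dist[k][j]). The final matrix gives, for each (i, j), the minimum total weight of any directed path from i to j (possibly empty when i = j).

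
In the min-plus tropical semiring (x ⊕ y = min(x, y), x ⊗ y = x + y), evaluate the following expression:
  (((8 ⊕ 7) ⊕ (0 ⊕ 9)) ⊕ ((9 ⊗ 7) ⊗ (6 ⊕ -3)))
(((8 ⊕ 7) ⊕ (0 ⊕ 9)) ⊕ ((9 ⊗ 7) ⊗ (6 ⊕ -3))) = 0

Expand innermost to outermost. Recall ⊕ takes the minimum of its arguments and ⊗ takes their sum. Working out the expression (((8 ⊕ 7) ⊕ (0 ⊕ 9)) ⊕ ((9 ⊗ 7) ⊗ (6 ⊕ -3))) gives 0.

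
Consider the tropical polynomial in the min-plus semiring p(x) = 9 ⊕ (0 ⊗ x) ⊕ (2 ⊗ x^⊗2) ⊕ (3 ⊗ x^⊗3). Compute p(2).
p(2) = 2

A tropical monomial a ⊗ x^⊗i evaluates to a + i · x. Evaluating each term at x = 2:
  Term 0 contributes 9 + 0 · 2 = 9
  Term 1 contributes 0 + 1 · 2 = 2
  Term 2 contributes 2 + 2 · 2 = 6
  Term 3 contributes 3 + 3 · 2 = 9
p(2) = ⊕ of these = min[9, 2, 6, 9] = 2.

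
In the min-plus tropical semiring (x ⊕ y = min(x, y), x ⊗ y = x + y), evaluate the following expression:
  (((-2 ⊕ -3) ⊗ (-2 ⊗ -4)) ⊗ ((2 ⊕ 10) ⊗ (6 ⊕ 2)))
(((-2 ⊕ -3) ⊗ (-2 ⊗ -4)) ⊗ ((2 ⊕ 10) ⊗ (6 ⊕ 2))) = -5

Expand innermost to outermost. Recall ⊕ takes the minimum of its arguments and ⊗ takes their sum. Working out the expression (((-2 ⊕ -3) ⊗ (-2 ⊗ -4)) ⊗ ((2 ⊕ 10) ⊗ (6 ⊕ 2))) gives -5.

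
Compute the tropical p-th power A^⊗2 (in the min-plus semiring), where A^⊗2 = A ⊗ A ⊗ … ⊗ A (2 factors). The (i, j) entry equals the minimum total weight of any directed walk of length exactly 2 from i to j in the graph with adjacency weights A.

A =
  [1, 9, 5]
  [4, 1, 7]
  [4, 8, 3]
A^⊗2 =
  [2, 10, 6]
  [5, 2, 8]
  [5, 9, 6]

Each entry (A^⊗2)_ij equals the minimum over all length-2 walks i = v_0 → v_1 → … → v_2 = j of Σ_t A[v_t][v_{t+1}]. For example, for (i, j) = (0, 2) we minimise over 3 possible intermediate vertex sequences; the minimum is 6, attained along the walk 0 → 0 → 2.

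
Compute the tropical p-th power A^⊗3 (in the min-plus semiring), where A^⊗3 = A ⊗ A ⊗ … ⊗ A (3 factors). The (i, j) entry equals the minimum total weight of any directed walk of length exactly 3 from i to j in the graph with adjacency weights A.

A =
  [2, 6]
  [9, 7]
A^⊗3 =
  [6, 10]
  [13, 17]

Each entry (A^⊗3)_ij equals the minimum over all length-3 walks i = v_0 → v_1 → … → v_3 = j of Σ_t A[v_t][v_{t+1}]. For example, for (i, j) = (0, 1) we minimise over 4 possible intermediate vertex sequences; the minimum is 10, attained along the walk 0 → 0 → 0 → 1.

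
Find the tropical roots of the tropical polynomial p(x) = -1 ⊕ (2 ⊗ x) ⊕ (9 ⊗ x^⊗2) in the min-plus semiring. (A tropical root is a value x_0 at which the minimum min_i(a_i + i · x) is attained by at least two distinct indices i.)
Roots: {-7, -3}

Each tropical root is a break point of the lower envelope of the lines y = a_i + i · x (there are 3 lines, with slopes 0, 1, ..., 2). Only the lines that attain the minimum somewhere contribute to roots; other lines are dominated. Here the surviving (envelope) indices are i = 2, i = 1, i = 0.
Intersections between consecutive envelope lines give the roots: for adjacent envelope indices i < j the intersection is x = (a_i − a_j) / (j − i). Reading off the sorted break points: {-7, -3}.
Verification: at each break x_0, at least two indices attain the minimum of min_i(a_i + i · x_0).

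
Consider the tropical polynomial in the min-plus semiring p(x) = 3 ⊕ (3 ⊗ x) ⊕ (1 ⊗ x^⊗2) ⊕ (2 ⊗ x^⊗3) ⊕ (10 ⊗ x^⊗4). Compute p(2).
p(2) = 3

A tropical monomial a ⊗ x^⊗i evaluates to a + i · x. Evaluating each term at x = 2:
  Term 0 contributes 3 + 0 · 2 = 3
  Term 1 contributes 3 + 1 · 2 = 5
  Term 2 contributes 1 + 2 · 2 = 5
  Term 3 contributes 2 + 3 · 2 = 8
  Term 4 contributes 10 + 4 · 2 = 18
p(2) = ⊕ of these = min[3, 5, 5, 8, 18] = 3.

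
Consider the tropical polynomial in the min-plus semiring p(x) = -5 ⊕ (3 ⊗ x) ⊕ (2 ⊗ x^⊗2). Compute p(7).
p(7) = -5

A tropical monomial a ⊗ x^⊗i evaluates to a + i · x. Evaluating each term at x = 7:
  Term 0 contributes -5 + 0 · 7 = -5
  Term 1 contributes 3 + 1 · 7 = 10
  Term 2 contributes 2 + 2 · 7 = 16
p(7) = ⊕ of these = min[-5, 10, 16] = -5.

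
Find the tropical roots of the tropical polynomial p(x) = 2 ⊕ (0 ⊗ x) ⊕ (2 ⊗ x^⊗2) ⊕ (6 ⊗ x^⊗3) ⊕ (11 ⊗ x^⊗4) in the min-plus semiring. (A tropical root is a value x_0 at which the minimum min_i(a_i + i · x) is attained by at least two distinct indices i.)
Roots: {-5, -4, -2, 2}

Each tropical root is a break point of the lower envelope of the lines y = a_i + i · x (there are 5 lines, with slopes 0, 1, ..., 4). Only the lines that attain the minimum somewhere contribute to roots; other lines are dominated. Here the surviving (envelope) indices are i = 4, i = 3, i = 2, i = 1, i = 0.
Intersections between consecutive envelope lines give the roots: for adjacent envelope indices i < j the intersection is x = (a_i − a_j) / (j − i). Reading off the sorted break points: {-5, -4, -2, 2}.
Verification: at each break x_0, at least two indices attain the minimum of min_i(a_i + i · x_0).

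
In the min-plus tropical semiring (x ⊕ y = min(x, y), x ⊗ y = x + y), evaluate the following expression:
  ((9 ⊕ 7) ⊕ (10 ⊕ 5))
((9 ⊕ 7) ⊕ (10 ⊕ 5)) = 5

Expand innermost to outermost. Recall ⊕ takes the minimum of its arguments and ⊗ takes their sum. Working out the expression ((9 ⊕ 7) ⊕ (10 ⊕ 5)) gives 5.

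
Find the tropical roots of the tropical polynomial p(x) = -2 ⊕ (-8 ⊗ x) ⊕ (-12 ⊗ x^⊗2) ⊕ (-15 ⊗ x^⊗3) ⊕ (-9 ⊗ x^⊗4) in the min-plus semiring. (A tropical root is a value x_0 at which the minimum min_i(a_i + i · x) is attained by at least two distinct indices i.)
Roots: {-6, 3, 4, 6}

Each tropical root is a break point of the lower envelope of the lines y = a_i + i · x (there are 5 lines, with slopes 0, 1, ..., 4). Only the lines that attain the minimum somewhere contribute to roots; other lines are dominated. Here the surviving (envelope) indices are i = 4, i = 3, i = 2, i = 1, i = 0.
Intersections between consecutive envelope lines give the roots: for adjacent envelope indices i < j the intersection is x = (a_i − a_j) / (j − i). Reading off the sorted break points: {-6, 3, 4, 6}.
Verification: at each break x_0, at least two indices attain the minimum of min_i(a_i + i · x_0).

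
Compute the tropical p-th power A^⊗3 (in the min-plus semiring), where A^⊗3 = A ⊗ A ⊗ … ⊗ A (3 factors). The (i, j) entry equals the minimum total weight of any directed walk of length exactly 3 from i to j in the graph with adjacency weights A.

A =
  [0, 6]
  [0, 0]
A^⊗3 =
  [0, 6]
  [0, 0]

Each entry (A^⊗3)_ij equals the minimum over all length-3 walks i = v_0 → v_1 → … → v_3 = j of Σ_t A[v_t][v_{t+1}]. For example, for (i, j) = (0, 1) we minimise over 4 possible intermediate vertex sequences; the minimum is 6, attained along the walk 0 → 0 → 0 → 1.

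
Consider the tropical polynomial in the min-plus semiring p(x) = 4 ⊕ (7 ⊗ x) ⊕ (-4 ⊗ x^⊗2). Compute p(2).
p(2) = 0

A tropical monomial a ⊗ x^⊗i evaluates to a + i · x. Evaluating each term at x = 2:
  Term 0 contributes 4 + 0 · 2 = 4
  Term 1 contributes 7 + 1 · 2 = 9
  Term 2 contributes -4 + 2 · 2 = 0
p(2) = ⊕ of these = min[4, 9, 0] = 0.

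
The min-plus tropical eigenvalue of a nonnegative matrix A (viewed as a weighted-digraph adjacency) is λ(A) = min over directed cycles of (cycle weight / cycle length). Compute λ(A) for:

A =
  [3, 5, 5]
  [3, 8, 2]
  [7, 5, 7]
λ(A) = 3

Enumerate directed cycles and compute their means (weight / length). Sample:
  cycle 0 → 0: weight = 3, length = 1, mean = 3/1 ≈ 3.000
  cycle 1 → 1: weight = 8, length = 1, mean = 8/1 ≈ 8.000
  cycle 2 → 2: weight = 7, length = 1, mean = 7/1 ≈ 7.000
  cycle 0 → 1 → 0: weight = 8, length = 2, mean = 8/2 ≈ 4.000
  cycle 0 → 2 → 0: weight = 12, length = 2, mean = 12/2 ≈ 6.000
  cycle 1 → 0 → 1: weight = 8, length = 2, mean = 8/2 ≈ 4.000
Minimum mean = 3.000, attained e.g. along the cycle 0 → 0 with weight 3 and length 1. So λ(A) = 3/1 = 3.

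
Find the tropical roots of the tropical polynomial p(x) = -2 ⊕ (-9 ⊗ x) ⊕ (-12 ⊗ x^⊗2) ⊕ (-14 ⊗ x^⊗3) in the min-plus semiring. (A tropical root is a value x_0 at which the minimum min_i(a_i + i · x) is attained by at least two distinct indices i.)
Roots: {2, 3, 7}

Each tropical root is a break point of the lower envelope of the lines y = a_i + i · x (there are 4 lines, with slopes 0, 1, ..., 3). Only the lines that attain the minimum somewhere contribute to roots; other lines are dominated. Here the surviving (envelope) indices are i = 3, i = 2, i = 1, i = 0.
Intersections between consecutive envelope lines give the roots: for adjacent envelope indices i < j the intersection is x = (a_i − a_j) / (j − i). Reading off the sorted break points: {2, 3, 7}.
Verification: at each break x_0, at least two indices attain the minimum of min_i(a_i + i · x_0).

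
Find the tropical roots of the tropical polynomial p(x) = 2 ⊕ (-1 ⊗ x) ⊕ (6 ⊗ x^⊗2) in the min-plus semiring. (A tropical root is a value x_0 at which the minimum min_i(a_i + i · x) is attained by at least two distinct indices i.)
Roots: {-7, 3}

Each tropical root is a break point of the lower envelope of the lines y = a_i + i · x (there are 3 lines, with slopes 0, 1, ..., 2). Only the lines that attain the minimum somewhere contribute to roots; other lines are dominated. Here the surviving (envelope) indices are i = 2, i = 1, i = 0.
Intersections between consecutive envelope lines give the roots: for adjacent envelope indices i < j the intersection is x = (a_i − a_j) / (j − i). Reading off the sorted break points: {-7, 3}.
Verification: at each break x_0, at least two indices attain the minimum of min_i(a_i + i · x_0).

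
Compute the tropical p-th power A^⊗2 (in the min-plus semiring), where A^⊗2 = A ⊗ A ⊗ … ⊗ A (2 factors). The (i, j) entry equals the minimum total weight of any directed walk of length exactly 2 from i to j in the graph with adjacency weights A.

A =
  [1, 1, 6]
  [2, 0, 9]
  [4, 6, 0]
A^⊗2 =
  [2, 1, 6]
  [2, 0, 8]
  [4, 5, 0]

Each entry (A^⊗2)_ij equals the minimum over all length-2 walks i = v_0 → v_1 → … → v_2 = j of Σ_t A[v_t][v_{t+1}]. For example, for (i, j) = (0, 2) we minimise over 3 possible intermediate vertex sequences; the minimum is 6, attained along the walk 0 → 2 → 2.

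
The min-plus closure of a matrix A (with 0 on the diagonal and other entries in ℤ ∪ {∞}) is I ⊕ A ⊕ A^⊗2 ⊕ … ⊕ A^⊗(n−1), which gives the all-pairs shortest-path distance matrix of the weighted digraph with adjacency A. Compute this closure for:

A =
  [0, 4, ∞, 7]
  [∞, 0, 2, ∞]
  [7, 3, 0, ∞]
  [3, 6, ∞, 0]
Closure =
  [0, 4, 6, 7]
  [9, 0, 2, 16]
  [7, 3, 0, 14]
  [3, 6, 8, 0]

This is the Floyd-Warshall all-pairs shortest-path computation. For each intermediate vertex k = 0, 1, …, 3, update dist[i][j] ← min(dist[i][j], dist[i][k] + dist[k][j]). The final matrix gives, for each (i, j), the minimum total weight of any directed path from i to j (possibly empty when i = j).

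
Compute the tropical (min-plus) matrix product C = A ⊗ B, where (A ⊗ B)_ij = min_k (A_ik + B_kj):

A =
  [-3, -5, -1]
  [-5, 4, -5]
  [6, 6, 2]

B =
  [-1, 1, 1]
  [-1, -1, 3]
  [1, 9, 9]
A ⊗ B =
  [-6, -6, -2]
  [-6, -4, -4]
  [3, 5, 7]

Apply the min-plus product entry-by-entry:
  C[0][0] = min over k of (A[0][0] + B[0][0] = -3 + -1 = -4, A[0][1] + B[1][0] = -5 + -1 = -6, A[0][2] + B[2][0] = -1 + 1 = 0) = -6 (attained at k = 1)
  C[0][1] = min over k of (A[0][0] + B[0][1] = -3 + 1 = -2, A[0][1] + B[1][1] = -5 + -1 = -6, A[0][2] + B[2][1] = -1 + 9 = 8) = -6 (attained at k = 1)
  C[0][2] = min over k of (A[0][0] + B[0][2] = -3 + 1 = -2, A[0][1] + B[1][2] = -5 + 3 = -2, A[0][2] + B[2][2] = -1 + 9 = 8) = -2 (attained at k = 0)
  C[1][0] = min over k of (A[1][0] + B[0][0] = -5 + -1 = -6, A[1][1] + B[1][0] = 4 + -1 = 3, A[1][2] + B[2][0] = -5 + 1 = -4) = -6 (attained at k = 0)
  C[1][1] = min over k of (A[1][0] + B[0][1] = -5 + 1 = -4, A[1][1] + B[1][1] = 4 + -1 = 3, A[1][2] + B[2][1] = -5 + 9 = 4) = -4 (attained at k = 0)
  C[1][2] = min over k of (A[1][0] + B[0][2] = -5 + 1 = -4, A[1][1] + B[1][2] = 4 + 3 = 7, A[1][2] + B[2][2] = -5 + 9 = 4) = -4 (attained at k = 0)
  C[2][0] = min over k of (A[2][0] + B[0][0] = 6 + -1 = 5, A[2][1] + B[1][0] = 6 + -1 = 5, A[2][2] + B[2][0] = 2 + 1 = 3) = 3 (attained at k = 2)
  C[2][1] = min over k of (A[2][0] + B[0][1] = 6 + 1 = 7, A[2][1] + B[1][1] = 6 + -1 = 5, A[2][2] + B[2][1] = 2 + 9 = 11) = 5 (attained at k = 1)
  C[2][2] = min over k of (A[2][0] + B[0][2] = 6 + 1 = 7, A[2][1] + B[1][2] = 6 + 3 = 9, A[2][2] + B[2][2] = 2 + 9 = 11) = 7 (attained at k = 0)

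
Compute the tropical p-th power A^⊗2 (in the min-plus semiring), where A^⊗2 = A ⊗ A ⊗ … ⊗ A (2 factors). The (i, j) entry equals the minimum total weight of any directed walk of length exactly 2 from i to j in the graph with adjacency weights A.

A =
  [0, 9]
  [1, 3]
A^⊗2 =
  [0, 9]
  [1, 6]

Each entry (A^⊗2)_ij equals the minimum over all length-2 walks i = v_0 → v_1 → … → v_2 = j of Σ_t A[v_t][v_{t+1}]. For example, for (i, j) = (0, 1) we minimise over 2 possible intermediate vertex sequences; the minimum is 9, attained along the walk 0 → 0 → 1.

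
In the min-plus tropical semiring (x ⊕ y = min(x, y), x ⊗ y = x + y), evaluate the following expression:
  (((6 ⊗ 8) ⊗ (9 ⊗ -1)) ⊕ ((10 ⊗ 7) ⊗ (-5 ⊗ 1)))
(((6 ⊗ 8) ⊗ (9 ⊗ -1)) ⊕ ((10 ⊗ 7) ⊗ (-5 ⊗ 1))) = 13

Expand innermost to outermost. Recall ⊕ takes the minimum of its arguments and ⊗ takes their sum. Working out the expression (((6 ⊗ 8) ⊗ (9 ⊗ -1)) ⊕ ((10 ⊗ 7) ⊗ (-5 ⊗ 1))) gives 13.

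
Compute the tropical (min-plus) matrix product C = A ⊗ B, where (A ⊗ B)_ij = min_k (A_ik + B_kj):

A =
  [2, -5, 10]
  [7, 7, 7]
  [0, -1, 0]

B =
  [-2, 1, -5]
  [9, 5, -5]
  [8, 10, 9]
A ⊗ B =
  [0, 0, -10]
  [5, 8, 2]
  [-2, 1, -6]

Apply the min-plus product entry-by-entry:
  C[0][0] = min over k of (A[0][0] + B[0][0] = 2 + -2 = 0, A[0][1] + B[1][0] = -5 + 9 = 4, A[0][2] + B[2][0] = 10 + 8 = 18) = 0 (attained at k = 0)
  C[0][1] = min over k of (A[0][0] + B[0][1] = 2 + 1 = 3, A[0][1] + B[1][1] = -5 + 5 = 0, A[0][2] + B[2][1] = 10 + 10 = 20) = 0 (attained at k = 1)
  C[0][2] = min over k of (A[0][0] + B[0][2] = 2 + -5 = -3, A[0][1] + B[1][2] = -5 + -5 = -10, A[0][2] + B[2][2] = 10 + 9 = 19) = -10 (attained at k = 1)
  C[1][0] = min over k of (A[1][0] + B[0][0] = 7 + -2 = 5, A[1][1] + B[1][0] = 7 + 9 = 16, A[1][2] + B[2][0] = 7 + 8 = 15) = 5 (attained at k = 0)
  C[1][1] = min over k of (A[1][0] + B[0][1] = 7 + 1 = 8, A[1][1] + B[1][1] = 7 + 5 = 12, A[1][2] + B[2][1] = 7 + 10 = 17) = 8 (attained at k = 0)
  C[1][2] = min over k of (A[1][0] + B[0][2] = 7 + -5 = 2, A[1][1] + B[1][2] = 7 + -5 = 2, A[1][2] + B[2][2] = 7 + 9 = 16) = 2 (attained at k = 0)
  C[2][0] = min over k of (A[2][0] + B[0][0] = 0 + -2 = -2, A[2][1] + B[1][0] = -1 + 9 = 8, A[2][2] + B[2][0] = 0 + 8 = 8) = -2 (attained at k = 0)
  C[2][1] = min over k of (A[2][0] + B[0][1] = 0 + 1 = 1, A[2][1] + B[1][1] = -1 + 5 = 4, A[2][2] + B[2][1] = 0 + 10 = 10) = 1 (attained at k = 0)
  C[2][2] = min over k of (A[2][0] + B[0][2] = 0 + -5 = -5, A[2][1] + B[1][2] = -1 + -5 = -6, A[2][2] + B[2][2] = 0 + 9 = 9) = -6 (attained at k = 1)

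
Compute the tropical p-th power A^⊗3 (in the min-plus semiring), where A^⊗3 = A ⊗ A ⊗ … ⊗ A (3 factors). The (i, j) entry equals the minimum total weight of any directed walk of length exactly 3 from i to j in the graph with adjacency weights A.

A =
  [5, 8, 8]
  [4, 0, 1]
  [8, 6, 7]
A^⊗3 =
  [12, 8, 9]
  [4, 0, 1]
  [10, 6, 7]

Each entry (A^⊗3)_ij equals the minimum over all length-3 walks i = v_0 → v_1 → … → v_3 = j of Σ_t A[v_t][v_{t+1}]. For example, for (i, j) = (0, 2) we minimise over 9 possible intermediate vertex sequences; the minimum is 9, attained along the walk 0 → 1 → 1 → 2.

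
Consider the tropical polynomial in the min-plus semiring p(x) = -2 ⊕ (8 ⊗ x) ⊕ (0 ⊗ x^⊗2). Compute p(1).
p(1) = -2

A tropical monomial a ⊗ x^⊗i evaluates to a + i · x. Evaluating each term at x = 1:
  Term 0 contributes -2 + 0 · 1 = -2
  Term 1 contributes 8 + 1 · 1 = 9
  Term 2 contributes 0 + 2 · 1 = 2
p(1) = ⊕ of these = min[-2, 9, 2] = -2.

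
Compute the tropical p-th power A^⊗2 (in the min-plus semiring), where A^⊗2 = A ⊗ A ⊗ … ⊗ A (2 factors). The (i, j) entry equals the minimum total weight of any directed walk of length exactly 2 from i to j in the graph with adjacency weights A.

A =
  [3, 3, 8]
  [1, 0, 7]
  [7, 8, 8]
A^⊗2 =
  [4, 3, 10]
  [1, 0, 7]
  [9, 8, 15]

Each entry (A^⊗2)_ij equals the minimum over all length-2 walks i = v_0 → v_1 → … → v_2 = j of Σ_t A[v_t][v_{t+1}]. For example, for (i, j) = (0, 2) we minimise over 3 possible intermediate vertex sequences; the minimum is 10, attained along the walk 0 → 1 → 2.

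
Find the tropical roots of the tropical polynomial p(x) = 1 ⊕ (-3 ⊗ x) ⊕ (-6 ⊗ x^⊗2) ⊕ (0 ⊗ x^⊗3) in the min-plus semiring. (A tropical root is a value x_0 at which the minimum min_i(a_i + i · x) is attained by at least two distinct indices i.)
Roots: {-6, 3, 4}

Each tropical root is a break point of the lower envelope of the lines y = a_i + i · x (there are 4 lines, with slopes 0, 1, ..., 3). Only the lines that attain the minimum somewhere contribute to roots; other lines are dominated. Here the surviving (envelope) indices are i = 3, i = 2, i = 1, i = 0.
Intersections between consecutive envelope lines give the roots: for adjacent envelope indices i < j the intersection is x = (a_i − a_j) / (j − i). Reading off the sorted break points: {-6, 3, 4}.
Verification: at each break x_0, at least two indices attain the minimum of min_i(a_i + i · x_0).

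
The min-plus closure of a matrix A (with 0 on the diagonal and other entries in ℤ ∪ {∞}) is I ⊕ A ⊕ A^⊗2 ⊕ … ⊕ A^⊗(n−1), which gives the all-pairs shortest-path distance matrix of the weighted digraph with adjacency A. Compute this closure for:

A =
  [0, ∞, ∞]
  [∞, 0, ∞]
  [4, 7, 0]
Closure =
  [0, ∞, ∞]
  [∞, 0, ∞]
  [4, 7, 0]

This is the Floyd-Warshall all-pairs shortest-path computation. For each intermediate vertex k = 0, 1, …, 2, update dist[i][j] ← min(dist[i][j], dist[i][k] + dist[k][j]). The final matrix gives, for each (i, j), the minimum total weight of any directed path from i to j (possibly empty when i = j).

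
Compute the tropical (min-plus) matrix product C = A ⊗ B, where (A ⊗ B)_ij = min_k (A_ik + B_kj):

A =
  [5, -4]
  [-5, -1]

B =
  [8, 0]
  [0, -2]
A ⊗ B =
  [-4, -6]
  [-1, -5]

Apply the min-plus product entry-by-entry:
  C[0][0] = min over k of (A[0][0] + B[0][0] = 5 + 8 = 13, A[0][1] + B[1][0] = -4 + 0 = -4) = -4 (attained at k = 1)
  C[0][1] = min over k of (A[0][0] + B[0][1] = 5 + 0 = 5, A[0][1] + B[1][1] = -4 + -2 = -6) = -6 (attained at k = 1)
  C[1][0] = min over k of (A[1][0] + B[0][0] = -5 + 8 = 3, A[1][1] + B[1][0] = -1 + 0 = -1) = -1 (attained at k = 1)
  C[1][1] = min over k of (A[1][0] + B[0][1] = -5 + 0 = -5, A[1][1] + B[1][1] = -1 + -2 = -3) = -5 (attained at k = 0)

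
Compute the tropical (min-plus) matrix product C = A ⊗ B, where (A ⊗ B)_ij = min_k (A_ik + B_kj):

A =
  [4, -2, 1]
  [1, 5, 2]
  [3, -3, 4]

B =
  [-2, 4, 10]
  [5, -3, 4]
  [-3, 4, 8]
A ⊗ B =
  [-2, -5, 2]
  [-1, 2, 9]
  [1, -6, 1]

Apply the min-plus product entry-by-entry:
  C[0][0] = min over k of (A[0][0] + B[0][0] = 4 + -2 = 2, A[0][1] + B[1][0] = -2 + 5 = 3, A[0][2] + B[2][0] = 1 + -3 = -2) = -2 (attained at k = 2)
  C[0][1] = min over k of (A[0][0] + B[0][1] = 4 + 4 = 8, A[0][1] + B[1][1] = -2 + -3 = -5, A[0][2] + B[2][1] = 1 + 4 = 5) = -5 (attained at k = 1)
  C[0][2] = min over k of (A[0][0] + B[0][2] = 4 + 10 = 14, A[0][1] + B[1][2] = -2 + 4 = 2, A[0][2] + B[2][2] = 1 + 8 = 9) = 2 (attained at k = 1)
  C[1][0] = min over k of (A[1][0] + B[0][0] = 1 + -2 = -1, A[1][1] + B[1][0] = 5 + 5 = 10, A[1][2] + B[2][0] = 2 + -3 = -1) = -1 (attained at k = 0)
  C[1][1] = min over k of (A[1][0] + B[0][1] = 1 + 4 = 5, A[1][1] + B[1][1] = 5 + -3 = 2, A[1][2] + B[2][1] = 2 + 4 = 6) = 2 (attained at k = 1)
  C[1][2] = min over k of (A[1][0] + B[0][2] = 1 + 10 = 11, A[1][1] + B[1][2] = 5 + 4 = 9, A[1][2] + B[2][2] = 2 + 8 = 10) = 9 (attained at k = 1)
  C[2][0] = min over k of (A[2][0] + B[0][0] = 3 + -2 = 1, A[2][1] + B[1][0] = -3 + 5 = 2, A[2][2] + B[2][0] = 4 + -3 = 1) = 1 (attained at k = 0)
  C[2][1] = min over k of (A[2][0] + B[0][1] = 3 + 4 = 7, A[2][1] + B[1][1] = -3 + -3 = -6, A[2][2] + B[2][1] = 4 + 4 = 8) = -6 (attained at k = 1)
  C[2][2] = min over k of (A[2][0] + B[0][2] = 3 + 10 = 13, A[2][1] + B[1][2] = -3 + 4 = 1, A[2][2] + B[2][2] = 4 + 8 = 12) = 1 (attained at k = 1)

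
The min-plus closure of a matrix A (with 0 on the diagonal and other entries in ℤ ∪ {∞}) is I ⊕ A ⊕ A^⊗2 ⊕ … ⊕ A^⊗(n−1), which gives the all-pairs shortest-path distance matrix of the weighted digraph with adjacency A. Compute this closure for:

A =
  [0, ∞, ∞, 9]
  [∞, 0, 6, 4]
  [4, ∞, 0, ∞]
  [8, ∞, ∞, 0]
Closure =
  [0, ∞, ∞, 9]
  [10, 0, 6, 4]
  [4, ∞, 0, 13]
  [8, ∞, ∞, 0]

This is the Floyd-Warshall all-pairs shortest-path computation. For each intermediate vertex k = 0, 1, …, 3, update dist[i][j] ← min(dist[i][j], dist[i][k] + dist[k][j]). The final matrix gives, for each (i, j), the minimum total weight of any directed path from i to j (possibly empty when i = j).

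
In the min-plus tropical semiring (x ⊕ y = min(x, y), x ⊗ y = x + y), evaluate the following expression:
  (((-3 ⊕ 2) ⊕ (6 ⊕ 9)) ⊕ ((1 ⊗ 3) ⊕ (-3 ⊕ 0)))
(((-3 ⊕ 2) ⊕ (6 ⊕ 9)) ⊕ ((1 ⊗ 3) ⊕ (-3 ⊕ 0))) = -3

Expand innermost to outermost. Recall ⊕ takes the minimum of its arguments and ⊗ takes their sum. Working out the expression (((-3 ⊕ 2) ⊕ (6 ⊕ 9)) ⊕ ((1 ⊗ 3) ⊕ (-3 ⊕ 0))) gives -3.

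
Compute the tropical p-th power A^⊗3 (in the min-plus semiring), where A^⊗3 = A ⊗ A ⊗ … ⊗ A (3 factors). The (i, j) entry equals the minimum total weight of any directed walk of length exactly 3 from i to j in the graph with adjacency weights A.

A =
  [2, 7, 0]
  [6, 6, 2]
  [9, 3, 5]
A^⊗3 =
  [6, 5, 4]
  [10, 9, 7]
  [11, 8, 9]

Each entry (A^⊗3)_ij equals the minimum over all length-3 walks i = v_0 → v_1 → … → v_3 = j of Σ_t A[v_t][v_{t+1}]. For example, for (i, j) = (0, 2) we minimise over 9 possible intermediate vertex sequences; the minimum is 4, attained along the walk 0 → 0 → 0 → 2.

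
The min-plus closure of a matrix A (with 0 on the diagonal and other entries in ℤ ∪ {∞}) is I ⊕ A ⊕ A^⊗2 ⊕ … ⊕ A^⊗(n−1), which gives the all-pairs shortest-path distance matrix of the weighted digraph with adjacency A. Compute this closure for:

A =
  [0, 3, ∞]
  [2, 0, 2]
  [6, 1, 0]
Closure =
  [0, 3, 5]
  [2, 0, 2]
  [3, 1, 0]

This is the Floyd-Warshall all-pairs shortest-path computation. For each intermediate vertex k = 0, 1, …, 2, update dist[i][j] ← min(dist[i][j], dist[i][k] + dist[k][j]). The final matrix gives, for each (i, j), the minimum total weight of any directed path from i to j (possibly empty when i = j).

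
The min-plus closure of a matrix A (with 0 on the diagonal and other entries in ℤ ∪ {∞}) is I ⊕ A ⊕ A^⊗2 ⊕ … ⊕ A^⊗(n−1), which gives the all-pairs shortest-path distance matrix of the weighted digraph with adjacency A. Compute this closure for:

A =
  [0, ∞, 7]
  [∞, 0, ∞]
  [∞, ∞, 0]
Closure =
  [0, ∞, 7]
  [∞, 0, ∞]
  [∞, ∞, 0]

This is the Floyd-Warshall all-pairs shortest-path computation. For each intermediate vertex k = 0, 1, …, 2, update dist[i][j] ← min(dist[i][j], dist[i][k] + dist[k][j]). The final matrix gives, for each (i, j), the minimum total weight of any directed path from i to j (possibly empty when i = j).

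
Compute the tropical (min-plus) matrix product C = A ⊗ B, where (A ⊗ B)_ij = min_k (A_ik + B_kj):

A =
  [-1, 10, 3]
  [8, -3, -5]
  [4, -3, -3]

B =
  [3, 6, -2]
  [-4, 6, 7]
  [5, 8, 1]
A ⊗ B =
  [2, 5, -3]
  [-7, 3, -4]
  [-7, 3, -2]

Apply the min-plus product entry-by-entry:
  C[0][0] = min over k of (A[0][0] + B[0][0] = -1 + 3 = 2, A[0][1] + B[1][0] = 10 + -4 = 6, A[0][2] + B[2][0] = 3 + 5 = 8) = 2 (attained at k = 0)
  C[0][1] = min over k of (A[0][0] + B[0][1] = -1 + 6 = 5, A[0][1] + B[1][1] = 10 + 6 = 16, A[0][2] + B[2][1] = 3 + 8 = 11) = 5 (attained at k = 0)
  C[0][2] = min over k of (A[0][0] + B[0][2] = -1 + -2 = -3, A[0][1] + B[1][2] = 10 + 7 = 17, A[0][2] + B[2][2] = 3 + 1 = 4) = -3 (attained at k = 0)
  C[1][0] = min over k of (A[1][0] + B[0][0] = 8 + 3 = 11, A[1][1] + B[1][0] = -3 + -4 = -7, A[1][2] + B[2][0] = -5 + 5 = 0) = -7 (attained at k = 1)
  C[1][1] = min over k of (A[1][0] + B[0][1] = 8 + 6 = 14, A[1][1] + B[1][1] = -3 + 6 = 3, A[1][2] + B[2][1] = -5 + 8 = 3) = 3 (attained at k = 1)
  C[1][2] = min over k of (A[1][0] + B[0][2] = 8 + -2 = 6, A[1][1] + B[1][2] = -3 + 7 = 4, A[1][2] + B[2][2] = -5 + 1 = -4) = -4 (attained at k = 2)
  C[2][0] = min over k of (A[2][0] + B[0][0] = 4 + 3 = 7, A[2][1] + B[1][0] = -3 + -4 = -7, A[2][2] + B[2][0] = -3 + 5 = 2) = -7 (attained at k = 1)
  C[2][1] = min over k of (A[2][0] + B[0][1] = 4 + 6 = 10, A[2][1] + B[1][1] = -3 + 6 = 3, A[2][2] + B[2][1] = -3 + 8 = 5) = 3 (attained at k = 1)
  C[2][2] = min over k of (A[2][0] + B[0][2] = 4 + -2 = 2, A[2][1] + B[1][2] = -3 + 7 = 4, A[2][2] + B[2][2] = -3 + 1 = -2) = -2 (attained at k = 2)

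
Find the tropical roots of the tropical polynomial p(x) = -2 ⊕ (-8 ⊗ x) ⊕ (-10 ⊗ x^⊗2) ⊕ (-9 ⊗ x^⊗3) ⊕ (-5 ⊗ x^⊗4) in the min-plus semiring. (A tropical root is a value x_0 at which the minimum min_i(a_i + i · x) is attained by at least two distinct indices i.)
Roots: {-4, -1, 2, 6}

Each tropical root is a break point of the lower envelope of the lines y = a_i + i · x (there are 5 lines, with slopes 0, 1, ..., 4). Only the lines that attain the minimum somewhere contribute to roots; other lines are dominated. Here the surviving (envelope) indices are i = 4, i = 3, i = 2, i = 1, i = 0.
Intersections between consecutive envelope lines give the roots: for adjacent envelope indices i < j the intersection is x = (a_i − a_j) / (j − i). Reading off the sorted break points: {-4, -1, 2, 6}.
Verification: at each break x_0, at least two indices attain the minimum of min_i(a_i + i · x_0).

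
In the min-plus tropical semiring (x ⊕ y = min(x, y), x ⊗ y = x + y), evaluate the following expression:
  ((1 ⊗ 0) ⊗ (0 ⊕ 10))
((1 ⊗ 0) ⊗ (0 ⊕ 10)) = 1

Expand innermost to outermost. Recall ⊕ takes the minimum of its arguments and ⊗ takes their sum. Working out the expression ((1 ⊗ 0) ⊗ (0 ⊕ 10)) gives 1.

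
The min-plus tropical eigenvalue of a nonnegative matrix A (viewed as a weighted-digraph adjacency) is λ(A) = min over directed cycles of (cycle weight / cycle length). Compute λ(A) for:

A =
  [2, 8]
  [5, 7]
λ(A) = 2

Enumerate directed cycles and compute their means (weight / length). Sample:
  cycle 0 → 0: weight = 2, length = 1, mean = 2/1 ≈ 2.000
  cycle 1 → 1: weight = 7, length = 1, mean = 7/1 ≈ 7.000
  cycle 0 → 1 → 0: weight = 13, length = 2, mean = 13/2 ≈ 6.500
  cycle 1 → 0 → 1: weight = 13, length = 2, mean = 13/2 ≈ 6.500
Minimum mean = 2.000, attained e.g. along the cycle 0 → 0 with weight 2 and length 1. So λ(A) = 2/1 = 2.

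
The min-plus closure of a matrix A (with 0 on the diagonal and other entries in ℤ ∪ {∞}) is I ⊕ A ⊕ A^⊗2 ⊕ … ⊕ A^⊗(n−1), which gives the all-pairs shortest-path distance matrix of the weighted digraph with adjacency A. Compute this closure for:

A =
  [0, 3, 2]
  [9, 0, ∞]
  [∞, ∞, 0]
Closure =
  [0, 3, 2]
  [9, 0, 11]
  [∞, ∞, 0]

This is the Floyd-Warshall all-pairs shortest-path computation. For each intermediate vertex k = 0, 1, …, 2, update dist[i][j] ← min(dist[i][j], dist[i][k] + dist[k][j]). The final matrix gives, for each (i, j), the minimum total weight of any directed path from i to j (possibly empty when i = j).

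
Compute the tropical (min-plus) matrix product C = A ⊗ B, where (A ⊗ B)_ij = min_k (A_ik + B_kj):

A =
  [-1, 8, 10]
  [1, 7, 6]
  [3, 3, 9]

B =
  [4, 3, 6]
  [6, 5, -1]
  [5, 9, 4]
A ⊗ B =
  [3, 2, 5]
  [5, 4, 6]
  [7, 6, 2]

Apply the min-plus product entry-by-entry:
  C[0][0] = min over k of (A[0][0] + B[0][0] = -1 + 4 = 3, A[0][1] + B[1][0] = 8 + 6 = 14, A[0][2] + B[2][0] = 10 + 5 = 15) = 3 (attained at k = 0)
  C[0][1] = min over k of (A[0][0] + B[0][1] = -1 + 3 = 2, A[0][1] + B[1][1] = 8 + 5 = 13, A[0][2] + B[2][1] = 10 + 9 = 19) = 2 (attained at k = 0)
  C[0][2] = min over k of (A[0][0] + B[0][2] = -1 + 6 = 5, A[0][1] + B[1][2] = 8 + -1 = 7, A[0][2] + B[2][2] = 10 + 4 = 14) = 5 (attained at k = 0)
  C[1][0] = min over k of (A[1][0] + B[0][0] = 1 + 4 = 5, A[1][1] + B[1][0] = 7 + 6 = 13, A[1][2] + B[2][0] = 6 + 5 = 11) = 5 (attained at k = 0)
  C[1][1] = min over k of (A[1][0] + B[0][1] = 1 + 3 = 4, A[1][1] + B[1][1] = 7 + 5 = 12, A[1][2] + B[2][1] = 6 + 9 = 15) = 4 (attained at k = 0)
  C[1][2] = min over k of (A[1][0] + B[0][2] = 1 + 6 = 7, A[1][1] + B[1][2] = 7 + -1 = 6, A[1][2] + B[2][2] = 6 + 4 = 10) = 6 (attained at k = 1)
  C[2][0] = min over k of (A[2][0] + B[0][0] = 3 + 4 = 7, A[2][1] + B[1][0] = 3 + 6 = 9, A[2][2] + B[2][0] = 9 + 5 = 14) = 7 (attained at k = 0)
  C[2][1] = min over k of (A[2][0] + B[0][1] = 3 + 3 = 6, A[2][1] + B[1][1] = 3 + 5 = 8, A[2][2] + B[2][1] = 9 + 9 = 18) = 6 (attained at k = 0)
  C[2][2] = min over k of (A[2][0] + B[0][2] = 3 + 6 = 9, A[2][1] + B[1][2] = 3 + -1 = 2, A[2][2] + B[2][2] = 9 + 4 = 13) = 2 (attained at k = 1)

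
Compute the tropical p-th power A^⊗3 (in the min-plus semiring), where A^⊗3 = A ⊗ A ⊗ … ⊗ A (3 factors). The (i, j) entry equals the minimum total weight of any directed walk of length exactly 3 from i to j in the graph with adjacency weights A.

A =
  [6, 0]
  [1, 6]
A^⊗3 =
  [7, 1]
  [2, 7]

Each entry (A^⊗3)_ij equals the minimum over all length-3 walks i = v_0 → v_1 → … → v_3 = j of Σ_t A[v_t][v_{t+1}]. For example, for (i, j) = (0, 1) we minimise over 4 possible intermediate vertex sequences; the minimum is 1, attained along the walk 0 → 1 → 0 → 1.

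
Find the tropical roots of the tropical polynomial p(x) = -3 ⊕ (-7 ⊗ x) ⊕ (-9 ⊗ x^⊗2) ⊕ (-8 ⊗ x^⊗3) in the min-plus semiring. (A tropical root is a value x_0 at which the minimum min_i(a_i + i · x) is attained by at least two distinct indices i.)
Roots: {-1, 2, 4}

Each tropical root is a break point of the lower envelope of the lines y = a_i + i · x (there are 4 lines, with slopes 0, 1, ..., 3). Only the lines that attain the minimum somewhere contribute to roots; other lines are dominated. Here the surviving (envelope) indices are i = 3, i = 2, i = 1, i = 0.
Intersections between consecutive envelope lines give the roots: for adjacent envelope indices i < j the intersection is x = (a_i − a_j) / (j − i). Reading off the sorted break points: {-1, 2, 4}.
Verification: at each break x_0, at least two indices attain the minimum of min_i(a_i + i · x_0).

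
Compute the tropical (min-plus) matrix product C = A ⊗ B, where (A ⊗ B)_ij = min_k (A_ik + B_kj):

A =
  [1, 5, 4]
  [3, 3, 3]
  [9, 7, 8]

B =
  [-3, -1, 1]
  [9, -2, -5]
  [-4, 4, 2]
A ⊗ B =
  [-2, 0, 0]
  [-1, 1, -2]
  [4, 5, 2]

Apply the min-plus product entry-by-entry:
  C[0][0] = min over k of (A[0][0] + B[0][0] = 1 + -3 = -2, A[0][1] + B[1][0] = 5 + 9 = 14, A[0][2] + B[2][0] = 4 + -4 = 0) = -2 (attained at k = 0)
  C[0][1] = min over k of (A[0][0] + B[0][1] = 1 + -1 = 0, A[0][1] + B[1][1] = 5 + -2 = 3, A[0][2] + B[2][1] = 4 + 4 = 8) = 0 (attained at k = 0)
  C[0][2] = min over k of (A[0][0] + B[0][2] = 1 + 1 = 2, A[0][1] + B[1][2] = 5 + -5 = 0, A[0][2] + B[2][2] = 4 + 2 = 6) = 0 (attained at k = 1)
  C[1][0] = min over k of (A[1][0] + B[0][0] = 3 + -3 = 0, A[1][1] + B[1][0] = 3 + 9 = 12, A[1][2] + B[2][0] = 3 + -4 = -1) = -1 (attained at k = 2)
  C[1][1] = min over k of (A[1][0] + B[0][1] = 3 + -1 = 2, A[1][1] + B[1][1] = 3 + -2 = 1, A[1][2] + B[2][1] = 3 + 4 = 7) = 1 (attained at k = 1)
  C[1][2] = min over k of (A[1][0] + B[0][2] = 3 + 1 = 4, A[1][1] + B[1][2] = 3 + -5 = -2, A[1][2] + B[2][2] = 3 + 2 = 5) = -2 (attained at k = 1)
  C[2][0] = min over k of (A[2][0] + B[0][0] = 9 + -3 = 6, A[2][1] + B[1][0] = 7 + 9 = 16, A[2][2] + B[2][0] = 8 + -4 = 4) = 4 (attained at k = 2)
  C[2][1] = min over k of (A[2][0] + B[0][1] = 9 + -1 = 8, A[2][1] + B[1][1] = 7 + -2 = 5, A[2][2] + B[2][1] = 8 + 4 = 12) = 5 (attained at k = 1)
  C[2][2] = min over k of (A[2][0] + B[0][2] = 9 + 1 = 10, A[2][1] + B[1][2] = 7 + -5 = 2, A[2][2] + B[2][2] = 8 + 2 = 10) = 2 (attained at k = 1)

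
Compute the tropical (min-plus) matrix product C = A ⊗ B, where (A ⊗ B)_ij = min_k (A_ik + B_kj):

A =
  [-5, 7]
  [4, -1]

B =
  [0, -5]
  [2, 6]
A ⊗ B =
  [-5, -10]
  [1, -1]

Apply the min-plus product entry-by-entry:
  C[0][0] = min over k of (A[0][0] + B[0][0] = -5 + 0 = -5, A[0][1] + B[1][0] = 7 + 2 = 9) = -5 (attained at k = 0)
  C[0][1] = min over k of (A[0][0] + B[0][1] = -5 + -5 = -10, A[0][1] + B[1][1] = 7 + 6 = 13) = -10 (attained at k = 0)
  C[1][0] = min over k of (A[1][0] + B[0][0] = 4 + 0 = 4, A[1][1] + B[1][0] = -1 + 2 = 1) = 1 (attained at k = 1)
  C[1][1] = min over k of (A[1][0] + B[0][1] = 4 + -5 = -1, A[1][1] + B[1][1] = -1 + 6 = 5) = -1 (attained at k = 0)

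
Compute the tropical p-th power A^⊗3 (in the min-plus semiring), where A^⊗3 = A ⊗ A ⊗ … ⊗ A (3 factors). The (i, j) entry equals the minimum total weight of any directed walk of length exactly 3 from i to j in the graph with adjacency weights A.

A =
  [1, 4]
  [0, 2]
A^⊗3 =
  [3, 6]
  [2, 5]

Each entry (A^⊗3)_ij equals the minimum over all length-3 walks i = v_0 → v_1 → … → v_3 = j of Σ_t A[v_t][v_{t+1}]. For example, for (i, j) = (0, 1) we minimise over 4 possible intermediate vertex sequences; the minimum is 6, attained along the walk 0 → 0 → 0 → 1.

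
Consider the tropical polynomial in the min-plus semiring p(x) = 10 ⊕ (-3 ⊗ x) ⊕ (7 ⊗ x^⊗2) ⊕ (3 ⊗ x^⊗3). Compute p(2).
p(2) = -1

A tropical monomial a ⊗ x^⊗i evaluates to a + i · x. Evaluating each term at x = 2:
  Term 0 contributes 10 + 0 · 2 = 10
  Term 1 contributes -3 + 1 · 2 = -1
  Term 2 contributes 7 + 2 · 2 = 11
  Term 3 contributes 3 + 3 · 2 = 9
p(2) = ⊕ of these = min[10, -1, 11, 9] = -1.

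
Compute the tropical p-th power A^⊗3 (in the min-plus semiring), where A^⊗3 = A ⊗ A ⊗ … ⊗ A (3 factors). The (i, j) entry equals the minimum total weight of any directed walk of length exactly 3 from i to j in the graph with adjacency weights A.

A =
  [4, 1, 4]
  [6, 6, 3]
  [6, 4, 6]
A^⊗3 =
  [10, 8, 8]
  [13, 10, 10]
  [13, 11, 10]

Each entry (A^⊗3)_ij equals the minimum over all length-3 walks i = v_0 → v_1 → … → v_3 = j of Σ_t A[v_t][v_{t+1}]. For example, for (i, j) = (0, 2) we minimise over 9 possible intermediate vertex sequences; the minimum is 8, attained along the walk 0 → 0 → 1 → 2.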